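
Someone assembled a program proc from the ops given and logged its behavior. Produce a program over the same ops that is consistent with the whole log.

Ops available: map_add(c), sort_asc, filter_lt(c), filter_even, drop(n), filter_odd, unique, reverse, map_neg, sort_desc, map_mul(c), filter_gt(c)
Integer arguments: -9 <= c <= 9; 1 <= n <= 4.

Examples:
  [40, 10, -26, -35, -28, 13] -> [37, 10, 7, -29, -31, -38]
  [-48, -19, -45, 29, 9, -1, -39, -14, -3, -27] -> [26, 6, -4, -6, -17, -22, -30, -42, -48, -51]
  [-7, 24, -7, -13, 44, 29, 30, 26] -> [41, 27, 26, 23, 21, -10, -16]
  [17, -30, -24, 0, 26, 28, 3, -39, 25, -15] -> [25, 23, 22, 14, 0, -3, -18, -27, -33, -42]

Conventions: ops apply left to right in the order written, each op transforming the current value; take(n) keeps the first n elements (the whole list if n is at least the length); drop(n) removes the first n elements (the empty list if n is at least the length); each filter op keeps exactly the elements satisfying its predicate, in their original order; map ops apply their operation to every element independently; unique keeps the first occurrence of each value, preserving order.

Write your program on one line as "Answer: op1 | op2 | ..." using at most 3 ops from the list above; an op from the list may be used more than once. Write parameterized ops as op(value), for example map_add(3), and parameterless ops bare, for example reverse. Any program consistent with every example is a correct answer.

map_add(-3) | sort_desc | unique

Check, running the answer program on each example:
  [40, 10, -26, -35, -28, 13] -> [37, 7, -29, -38, -31, 10] -> [37, 10, 7, -29, -31, -38] -> [37, 10, 7, -29, -31, -38]
  [-48, -19, -45, 29, 9, -1, -39, -14, -3, -27] -> [-51, -22, -48, 26, 6, -4, -42, -17, -6, -30] -> [26, 6, -4, -6, -17, -22, -30, -42, -48, -51] -> [26, 6, -4, -6, -17, -22, -30, -42, -48, -51]
  [-7, 24, -7, -13, 44, 29, 30, 26] -> [-10, 21, -10, -16, 41, 26, 27, 23] -> [41, 27, 26, 23, 21, -10, -10, -16] -> [41, 27, 26, 23, 21, -10, -16]
  [17, -30, -24, 0, 26, 28, 3, -39, 25, -15] -> [14, -33, -27, -3, 23, 25, 0, -42, 22, -18] -> [25, 23, 22, 14, 0, -3, -18, -27, -33, -42] -> [25, 23, 22, 14, 0, -3, -18, -27, -33, -42]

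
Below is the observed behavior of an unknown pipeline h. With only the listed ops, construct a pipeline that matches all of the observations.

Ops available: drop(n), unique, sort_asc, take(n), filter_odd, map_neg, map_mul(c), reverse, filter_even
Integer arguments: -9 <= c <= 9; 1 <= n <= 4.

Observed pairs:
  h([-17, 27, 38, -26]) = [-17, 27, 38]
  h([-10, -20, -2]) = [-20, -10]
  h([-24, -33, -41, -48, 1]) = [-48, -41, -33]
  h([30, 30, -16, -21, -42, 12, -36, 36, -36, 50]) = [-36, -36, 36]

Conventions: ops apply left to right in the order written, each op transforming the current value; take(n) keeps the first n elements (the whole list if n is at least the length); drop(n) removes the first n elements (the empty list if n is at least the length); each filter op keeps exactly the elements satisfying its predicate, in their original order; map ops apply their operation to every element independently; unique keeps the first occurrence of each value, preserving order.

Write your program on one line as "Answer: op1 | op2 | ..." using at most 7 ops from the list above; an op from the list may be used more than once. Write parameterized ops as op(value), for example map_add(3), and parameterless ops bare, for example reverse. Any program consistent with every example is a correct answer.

map_neg | reverse | take(4) | map_neg | drop(1) | sort_asc

Check, running the answer program on each example:
  [-17, 27, 38, -26] -> [17, -27, -38, 26] -> [26, -38, -27, 17] -> [26, -38, -27, 17] -> [-26, 38, 27, -17] -> [38, 27, -17] -> [-17, 27, 38]
  [-10, -20, -2] -> [10, 20, 2] -> [2, 20, 10] -> [2, 20, 10] -> [-2, -20, -10] -> [-20, -10] -> [-20, -10]
  [-24, -33, -41, -48, 1] -> [24, 33, 41, 48, -1] -> [-1, 48, 41, 33, 24] -> [-1, 48, 41, 33] -> [1, -48, -41, -33] -> [-48, -41, -33] -> [-48, -41, -33]
  [30, 30, -16, -21, -42, 12, -36, 36, -36, 50] -> [-30, -30, 16, 21, 42, -12, 36, -36, 36, -50] -> [-50, 36, -36, 36, -12, 42, 21, 16, -30, -30] -> [-50, 36, -36, 36] -> [50, -36, 36, -36] -> [-36, 36, -36] -> [-36, -36, 36]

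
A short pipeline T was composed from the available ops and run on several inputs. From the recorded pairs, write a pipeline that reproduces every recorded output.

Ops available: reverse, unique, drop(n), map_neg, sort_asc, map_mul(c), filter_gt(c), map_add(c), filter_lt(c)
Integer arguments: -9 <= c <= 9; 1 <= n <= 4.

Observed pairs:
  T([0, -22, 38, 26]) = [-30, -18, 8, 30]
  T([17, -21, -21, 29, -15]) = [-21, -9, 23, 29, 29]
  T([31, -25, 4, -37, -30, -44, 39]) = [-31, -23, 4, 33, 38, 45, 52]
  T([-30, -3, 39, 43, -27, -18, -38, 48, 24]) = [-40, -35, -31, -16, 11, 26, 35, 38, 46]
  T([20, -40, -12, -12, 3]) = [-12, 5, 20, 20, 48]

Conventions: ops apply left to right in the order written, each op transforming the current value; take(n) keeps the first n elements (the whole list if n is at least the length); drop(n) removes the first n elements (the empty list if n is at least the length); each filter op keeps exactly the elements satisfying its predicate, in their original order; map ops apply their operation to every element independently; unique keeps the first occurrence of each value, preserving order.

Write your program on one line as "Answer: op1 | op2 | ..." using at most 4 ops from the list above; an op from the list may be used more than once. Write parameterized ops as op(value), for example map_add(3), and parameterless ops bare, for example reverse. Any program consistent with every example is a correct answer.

map_add(-8) | map_neg | sort_asc

Check, running the answer program on each example:
  [0, -22, 38, 26] -> [-8, -30, 30, 18] -> [8, 30, -30, -18] -> [-30, -18, 8, 30]
  [17, -21, -21, 29, -15] -> [9, -29, -29, 21, -23] -> [-9, 29, 29, -21, 23] -> [-21, -9, 23, 29, 29]
  [31, -25, 4, -37, -30, -44, 39] -> [23, -33, -4, -45, -38, -52, 31] -> [-23, 33, 4, 45, 38, 52, -31] -> [-31, -23, 4, 33, 38, 45, 52]
  [-30, -3, 39, 43, -27, -18, -38, 48, 24] -> [-38, -11, 31, 35, -35, -26, -46, 40, 16] -> [38, 11, -31, -35, 35, 26, 46, -40, -16] -> [-40, -35, -31, -16, 11, 26, 35, 38, 46]
  [20, -40, -12, -12, 3] -> [12, -48, -20, -20, -5] -> [-12, 48, 20, 20, 5] -> [-12, 5, 20, 20, 48]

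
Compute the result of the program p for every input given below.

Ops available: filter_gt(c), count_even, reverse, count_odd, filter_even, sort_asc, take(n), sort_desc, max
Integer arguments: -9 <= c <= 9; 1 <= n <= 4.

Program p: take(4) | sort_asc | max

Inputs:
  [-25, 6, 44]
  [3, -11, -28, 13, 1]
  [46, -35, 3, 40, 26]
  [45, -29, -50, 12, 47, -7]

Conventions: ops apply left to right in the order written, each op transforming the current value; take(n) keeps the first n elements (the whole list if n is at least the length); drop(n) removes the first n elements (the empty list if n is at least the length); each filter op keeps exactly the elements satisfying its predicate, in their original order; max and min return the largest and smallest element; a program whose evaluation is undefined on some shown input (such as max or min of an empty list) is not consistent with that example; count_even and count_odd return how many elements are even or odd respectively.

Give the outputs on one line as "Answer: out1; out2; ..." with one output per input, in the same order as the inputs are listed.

Execution, op by op:
  [-25, 6, 44] -> [-25, 6, 44] -> [-25, 6, 44] -> 44
  [3, -11, -28, 13, 1] -> [3, -11, -28, 13] -> [-28, -11, 3, 13] -> 13
  [46, -35, 3, 40, 26] -> [46, -35, 3, 40] -> [-35, 3, 40, 46] -> 46
  [45, -29, -50, 12, 47, -7] -> [45, -29, -50, 12] -> [-50, -29, 12, 45] -> 45

44; 13; 46; 45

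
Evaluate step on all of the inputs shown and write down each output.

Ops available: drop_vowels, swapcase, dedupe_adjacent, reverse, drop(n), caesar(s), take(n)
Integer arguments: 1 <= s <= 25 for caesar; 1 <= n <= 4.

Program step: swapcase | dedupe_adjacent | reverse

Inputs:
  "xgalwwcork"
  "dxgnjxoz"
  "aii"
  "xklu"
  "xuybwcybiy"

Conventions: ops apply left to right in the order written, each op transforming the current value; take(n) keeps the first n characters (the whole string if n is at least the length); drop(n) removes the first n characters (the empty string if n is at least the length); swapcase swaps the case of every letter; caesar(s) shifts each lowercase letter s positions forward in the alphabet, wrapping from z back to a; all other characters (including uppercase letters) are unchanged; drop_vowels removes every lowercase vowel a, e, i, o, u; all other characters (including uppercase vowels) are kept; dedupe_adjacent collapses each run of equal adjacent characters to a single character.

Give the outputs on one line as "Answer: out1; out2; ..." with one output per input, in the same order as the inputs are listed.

Execution, op by op:
  "xgalwwcork" -> "XGALWWCORK" -> "XGALWCORK" -> "KROCWLAGX"
  "dxgnjxoz" -> "DXGNJXOZ" -> "DXGNJXOZ" -> "ZOXJNGXD"
  "aii" -> "AII" -> "AI" -> "IA"
  "xklu" -> "XKLU" -> "XKLU" -> "ULKX"
  "xuybwcybiy" -> "XUYBWCYBIY" -> "XUYBWCYBIY" -> "YIBYCWBYUX"

"KROCWLAGX"; "ZOXJNGXD"; "IA"; "ULKX"; "YIBYCWBYUX"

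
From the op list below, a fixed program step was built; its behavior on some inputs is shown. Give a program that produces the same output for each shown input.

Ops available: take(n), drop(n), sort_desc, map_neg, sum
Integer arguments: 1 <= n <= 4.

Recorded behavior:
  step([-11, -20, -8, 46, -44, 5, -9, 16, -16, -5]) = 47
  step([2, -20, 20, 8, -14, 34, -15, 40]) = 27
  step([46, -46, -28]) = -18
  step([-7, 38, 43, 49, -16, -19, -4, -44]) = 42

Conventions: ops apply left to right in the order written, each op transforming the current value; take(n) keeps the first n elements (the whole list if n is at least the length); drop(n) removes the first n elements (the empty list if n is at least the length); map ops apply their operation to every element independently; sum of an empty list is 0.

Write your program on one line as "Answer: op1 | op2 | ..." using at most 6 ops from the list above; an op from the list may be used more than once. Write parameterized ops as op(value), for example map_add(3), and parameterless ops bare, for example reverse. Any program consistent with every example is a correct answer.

map_neg | sort_desc | take(4) | drop(1) | sum

Check, running the answer program on each example:
  [-11, -20, -8, 46, -44, 5, -9, 16, -16, -5] -> [11, 20, 8, -46, 44, -5, 9, -16, 16, 5] -> [44, 20, 16, 11, 9, 8, 5, -5, -16, -46] -> [44, 20, 16, 11] -> [20, 16, 11] -> 47
  [2, -20, 20, 8, -14, 34, -15, 40] -> [-2, 20, -20, -8, 14, -34, 15, -40] -> [20, 15, 14, -2, -8, -20, -34, -40] -> [20, 15, 14, -2] -> [15, 14, -2] -> 27
  [46, -46, -28] -> [-46, 46, 28] -> [46, 28, -46] -> [46, 28, -46] -> [28, -46] -> -18
  [-7, 38, 43, 49, -16, -19, -4, -44] -> [7, -38, -43, -49, 16, 19, 4, 44] -> [44, 19, 16, 7, 4, -38, -43, -49] -> [44, 19, 16, 7] -> [19, 16, 7] -> 42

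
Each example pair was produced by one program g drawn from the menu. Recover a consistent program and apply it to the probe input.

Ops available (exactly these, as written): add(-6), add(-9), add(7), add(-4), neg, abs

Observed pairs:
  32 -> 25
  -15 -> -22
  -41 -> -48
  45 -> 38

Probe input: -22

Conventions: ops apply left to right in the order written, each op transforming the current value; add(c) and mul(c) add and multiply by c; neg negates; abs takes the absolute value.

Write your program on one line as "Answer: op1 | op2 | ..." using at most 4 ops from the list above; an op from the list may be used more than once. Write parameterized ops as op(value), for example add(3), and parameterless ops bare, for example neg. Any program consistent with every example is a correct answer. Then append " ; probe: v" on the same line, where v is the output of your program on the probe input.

neg | add(7) | neg ; probe: -29

Check, running the answer program on each example:
  32 -> -32 -> -25 -> 25
  -15 -> 15 -> 22 -> -22
  -41 -> 41 -> 48 -> -48
  45 -> -45 -> -38 -> 38
  probe: -22 -> 22 -> 29 -> -29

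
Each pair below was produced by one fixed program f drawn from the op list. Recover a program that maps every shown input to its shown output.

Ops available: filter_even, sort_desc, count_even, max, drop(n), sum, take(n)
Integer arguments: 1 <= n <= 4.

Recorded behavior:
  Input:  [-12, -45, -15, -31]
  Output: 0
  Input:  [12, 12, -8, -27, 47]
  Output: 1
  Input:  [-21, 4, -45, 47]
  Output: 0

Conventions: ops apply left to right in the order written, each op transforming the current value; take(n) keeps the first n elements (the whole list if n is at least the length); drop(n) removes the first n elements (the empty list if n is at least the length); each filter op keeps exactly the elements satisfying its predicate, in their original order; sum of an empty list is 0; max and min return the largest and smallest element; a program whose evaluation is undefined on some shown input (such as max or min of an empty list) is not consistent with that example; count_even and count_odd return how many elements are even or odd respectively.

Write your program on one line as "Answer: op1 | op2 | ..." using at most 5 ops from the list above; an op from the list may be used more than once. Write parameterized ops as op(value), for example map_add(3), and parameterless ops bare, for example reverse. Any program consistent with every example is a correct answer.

take(4) | sort_desc | drop(1) | drop(1) | count_even

Check, running the answer program on each example:
  [-12, -45, -15, -31] -> [-12, -45, -15, -31] -> [-12, -15, -31, -45] -> [-15, -31, -45] -> [-31, -45] -> 0
  [12, 12, -8, -27, 47] -> [12, 12, -8, -27] -> [12, 12, -8, -27] -> [12, -8, -27] -> [-8, -27] -> 1
  [-21, 4, -45, 47] -> [-21, 4, -45, 47] -> [47, 4, -21, -45] -> [4, -21, -45] -> [-21, -45] -> 0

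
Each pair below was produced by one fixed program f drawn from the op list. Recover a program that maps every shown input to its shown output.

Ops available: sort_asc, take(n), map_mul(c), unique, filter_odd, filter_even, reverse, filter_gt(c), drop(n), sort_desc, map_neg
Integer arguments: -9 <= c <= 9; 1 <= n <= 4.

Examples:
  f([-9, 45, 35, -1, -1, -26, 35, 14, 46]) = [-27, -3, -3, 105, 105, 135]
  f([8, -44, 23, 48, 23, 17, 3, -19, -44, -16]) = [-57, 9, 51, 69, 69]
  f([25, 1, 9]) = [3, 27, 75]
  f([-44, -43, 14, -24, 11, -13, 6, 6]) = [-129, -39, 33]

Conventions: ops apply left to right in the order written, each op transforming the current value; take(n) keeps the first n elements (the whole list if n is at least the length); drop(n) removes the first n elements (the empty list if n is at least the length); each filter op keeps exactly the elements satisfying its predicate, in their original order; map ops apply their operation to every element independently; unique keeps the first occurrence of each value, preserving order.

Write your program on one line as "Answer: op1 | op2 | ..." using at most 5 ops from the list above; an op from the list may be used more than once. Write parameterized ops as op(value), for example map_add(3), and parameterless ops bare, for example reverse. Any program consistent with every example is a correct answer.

sort_asc | filter_odd | map_mul(-3) | map_neg

Check, running the answer program on each example:
  [-9, 45, 35, -1, -1, -26, 35, 14, 46] -> [-26, -9, -1, -1, 14, 35, 35, 45, 46] -> [-9, -1, -1, 35, 35, 45] -> [27, 3, 3, -105, -105, -135] -> [-27, -3, -3, 105, 105, 135]
  [8, -44, 23, 48, 23, 17, 3, -19, -44, -16] -> [-44, -44, -19, -16, 3, 8, 17, 23, 23, 48] -> [-19, 3, 17, 23, 23] -> [57, -9, -51, -69, -69] -> [-57, 9, 51, 69, 69]
  [25, 1, 9] -> [1, 9, 25] -> [1, 9, 25] -> [-3, -27, -75] -> [3, 27, 75]
  [-44, -43, 14, -24, 11, -13, 6, 6] -> [-44, -43, -24, -13, 6, 6, 11, 14] -> [-43, -13, 11] -> [129, 39, -33] -> [-129, -39, 33]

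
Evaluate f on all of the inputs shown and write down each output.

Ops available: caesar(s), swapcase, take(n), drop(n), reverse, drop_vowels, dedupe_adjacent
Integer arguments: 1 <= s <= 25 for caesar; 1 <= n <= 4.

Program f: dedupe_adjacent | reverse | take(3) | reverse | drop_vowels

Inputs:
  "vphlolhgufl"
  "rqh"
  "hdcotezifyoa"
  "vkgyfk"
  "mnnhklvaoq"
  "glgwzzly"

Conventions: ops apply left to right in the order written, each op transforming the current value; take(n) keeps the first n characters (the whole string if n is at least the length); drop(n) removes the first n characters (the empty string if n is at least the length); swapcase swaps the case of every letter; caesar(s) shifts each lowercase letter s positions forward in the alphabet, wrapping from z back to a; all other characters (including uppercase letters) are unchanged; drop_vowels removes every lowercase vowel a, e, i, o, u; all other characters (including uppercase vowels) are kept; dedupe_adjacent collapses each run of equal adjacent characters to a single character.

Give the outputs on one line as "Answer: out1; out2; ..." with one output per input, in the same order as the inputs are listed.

Execution, op by op:
  "vphlolhgufl" -> "vphlolhgufl" -> "lfughlolhpv" -> "lfu" -> "ufl" -> "fl"
  "rqh" -> "rqh" -> "hqr" -> "hqr" -> "rqh" -> "rqh"
  "hdcotezifyoa" -> "hdcotezifyoa" -> "aoyfizetocdh" -> "aoy" -> "yoa" -> "y"
  "vkgyfk" -> "vkgyfk" -> "kfygkv" -> "kfy" -> "yfk" -> "yfk"
  "mnnhklvaoq" -> "mnhklvaoq" -> "qoavlkhnm" -> "qoa" -> "aoq" -> "q"
  "glgwzzly" -> "glgwzly" -> "ylzwglg" -> "ylz" -> "zly" -> "zly"

"fl"; "rqh"; "y"; "yfk"; "q"; "zly"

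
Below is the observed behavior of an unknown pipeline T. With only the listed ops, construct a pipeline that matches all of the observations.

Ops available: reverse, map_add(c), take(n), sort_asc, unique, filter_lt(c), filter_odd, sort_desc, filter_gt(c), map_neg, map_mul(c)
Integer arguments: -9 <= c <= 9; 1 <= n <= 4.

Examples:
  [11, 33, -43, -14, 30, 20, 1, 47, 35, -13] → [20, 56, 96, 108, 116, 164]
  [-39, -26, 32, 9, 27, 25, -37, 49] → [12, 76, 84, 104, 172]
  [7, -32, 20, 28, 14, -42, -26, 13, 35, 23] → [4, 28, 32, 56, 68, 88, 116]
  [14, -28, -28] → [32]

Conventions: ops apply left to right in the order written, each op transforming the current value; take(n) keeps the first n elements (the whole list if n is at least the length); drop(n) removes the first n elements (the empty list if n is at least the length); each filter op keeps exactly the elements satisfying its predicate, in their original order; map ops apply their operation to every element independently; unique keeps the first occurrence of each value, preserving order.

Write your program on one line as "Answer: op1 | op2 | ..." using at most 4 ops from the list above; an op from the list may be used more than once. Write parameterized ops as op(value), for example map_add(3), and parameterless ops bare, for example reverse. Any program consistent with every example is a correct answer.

map_add(-6) | filter_gt(-1) | map_mul(4) | sort_asc

Check, running the answer program on each example:
  [11, 33, -43, -14, 30, 20, 1, 47, 35, -13] -> [5, 27, -49, -20, 24, 14, -5, 41, 29, -19] -> [5, 27, 24, 14, 41, 29] -> [20, 108, 96, 56, 164, 116] -> [20, 56, 96, 108, 116, 164]
  [-39, -26, 32, 9, 27, 25, -37, 49] -> [-45, -32, 26, 3, 21, 19, -43, 43] -> [26, 3, 21, 19, 43] -> [104, 12, 84, 76, 172] -> [12, 76, 84, 104, 172]
  [7, -32, 20, 28, 14, -42, -26, 13, 35, 23] -> [1, -38, 14, 22, 8, -48, -32, 7, 29, 17] -> [1, 14, 22, 8, 7, 29, 17] -> [4, 56, 88, 32, 28, 116, 68] -> [4, 28, 32, 56, 68, 88, 116]
  [14, -28, -28] -> [8, -34, -34] -> [8] -> [32] -> [32]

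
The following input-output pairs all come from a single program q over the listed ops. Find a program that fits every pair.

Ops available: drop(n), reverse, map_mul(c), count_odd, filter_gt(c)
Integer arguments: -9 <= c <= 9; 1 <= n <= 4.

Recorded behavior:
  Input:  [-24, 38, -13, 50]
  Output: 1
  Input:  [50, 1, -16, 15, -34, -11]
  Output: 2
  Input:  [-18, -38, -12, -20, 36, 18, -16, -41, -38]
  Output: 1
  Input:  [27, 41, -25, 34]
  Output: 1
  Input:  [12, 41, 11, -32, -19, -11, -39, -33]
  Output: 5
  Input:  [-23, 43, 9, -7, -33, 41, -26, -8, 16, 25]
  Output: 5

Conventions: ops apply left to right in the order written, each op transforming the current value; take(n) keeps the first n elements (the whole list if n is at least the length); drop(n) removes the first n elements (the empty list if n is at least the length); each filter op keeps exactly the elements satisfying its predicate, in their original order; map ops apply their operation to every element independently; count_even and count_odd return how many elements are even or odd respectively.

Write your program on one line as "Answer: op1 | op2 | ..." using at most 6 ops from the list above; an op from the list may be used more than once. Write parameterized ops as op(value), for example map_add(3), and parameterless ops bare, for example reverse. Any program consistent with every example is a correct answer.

map_mul(-3) | drop(1) | drop(1) | reverse | map_mul(-7) | count_odd

Check, running the answer program on each example:
  [-24, 38, -13, 50] -> [72, -114, 39, -150] -> [-114, 39, -150] -> [39, -150] -> [-150, 39] -> [1050, -273] -> 1
  [50, 1, -16, 15, -34, -11] -> [-150, -3, 48, -45, 102, 33] -> [-3, 48, -45, 102, 33] -> [48, -45, 102, 33] -> [33, 102, -45, 48] -> [-231, -714, 315, -336] -> 2
  [-18, -38, -12, -20, 36, 18, -16, -41, -38] -> [54, 114, 36, 60, -108, -54, 48, 123, 114] -> [114, 36, 60, -108, -54, 48, 123, 114] -> [36, 60, -108, -54, 48, 123, 114] -> [114, 123, 48, -54, -108, 60, 36] -> [-798, -861, -336, 378, 756, -420, -252] -> 1
  [27, 41, -25, 34] -> [-81, -123, 75, -102] -> [-123, 75, -102] -> [75, -102] -> [-102, 75] -> [714, -525] -> 1
  [12, 41, 11, -32, -19, -11, -39, -33] -> [-36, -123, -33, 96, 57, 33, 117, 99] -> [-123, -33, 96, 57, 33, 117, 99] -> [-33, 96, 57, 33, 117, 99] -> [99, 117, 33, 57, 96, -33] -> [-693, -819, -231, -399, -672, 231] -> 5
  [-23, 43, 9, -7, -33, 41, -26, -8, 16, 25] -> [69, -129, -27, 21, 99, -123, 78, 24, -48, -75] -> [-129, -27, 21, 99, -123, 78, 24, -48, -75] -> [-27, 21, 99, -123, 78, 24, -48, -75] -> [-75, -48, 24, 78, -123, 99, 21, -27] -> [525, 336, -168, -546, 861, -693, -147, 189] -> 5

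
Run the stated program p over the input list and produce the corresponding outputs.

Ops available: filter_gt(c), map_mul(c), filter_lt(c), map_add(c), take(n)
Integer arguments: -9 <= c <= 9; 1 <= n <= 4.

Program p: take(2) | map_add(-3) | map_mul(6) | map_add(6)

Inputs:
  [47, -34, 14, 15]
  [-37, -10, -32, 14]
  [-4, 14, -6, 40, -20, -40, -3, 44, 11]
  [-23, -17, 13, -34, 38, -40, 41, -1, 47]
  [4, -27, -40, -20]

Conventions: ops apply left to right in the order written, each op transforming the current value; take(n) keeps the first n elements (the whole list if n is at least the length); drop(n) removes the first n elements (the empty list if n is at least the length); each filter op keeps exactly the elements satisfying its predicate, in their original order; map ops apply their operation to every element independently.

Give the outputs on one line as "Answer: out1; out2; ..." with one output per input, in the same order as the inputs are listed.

Execution, op by op:
  [47, -34, 14, 15] -> [47, -34] -> [44, -37] -> [264, -222] -> [270, -216]
  [-37, -10, -32, 14] -> [-37, -10] -> [-40, -13] -> [-240, -78] -> [-234, -72]
  [-4, 14, -6, 40, -20, -40, -3, 44, 11] -> [-4, 14] -> [-7, 11] -> [-42, 66] -> [-36, 72]
  [-23, -17, 13, -34, 38, -40, 41, -1, 47] -> [-23, -17] -> [-26, -20] -> [-156, -120] -> [-150, -114]
  [4, -27, -40, -20] -> [4, -27] -> [1, -30] -> [6, -180] -> [12, -174]

[270, -216]; [-234, -72]; [-36, 72]; [-150, -114]; [12, -174]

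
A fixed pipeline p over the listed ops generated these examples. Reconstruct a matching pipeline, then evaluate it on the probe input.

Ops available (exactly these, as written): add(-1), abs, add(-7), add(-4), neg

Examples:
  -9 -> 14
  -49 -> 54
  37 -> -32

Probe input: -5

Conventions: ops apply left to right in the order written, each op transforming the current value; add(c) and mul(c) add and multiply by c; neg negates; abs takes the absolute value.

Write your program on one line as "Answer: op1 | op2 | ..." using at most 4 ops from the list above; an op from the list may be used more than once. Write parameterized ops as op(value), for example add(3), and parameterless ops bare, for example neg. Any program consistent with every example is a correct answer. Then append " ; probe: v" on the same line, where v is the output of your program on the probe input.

add(-4) | add(-1) | neg ; probe: 10

Check, running the answer program on each example:
  -9 -> -13 -> -14 -> 14
  -49 -> -53 -> -54 -> 54
  37 -> 33 -> 32 -> -32
  probe: -5 -> -9 -> -10 -> 10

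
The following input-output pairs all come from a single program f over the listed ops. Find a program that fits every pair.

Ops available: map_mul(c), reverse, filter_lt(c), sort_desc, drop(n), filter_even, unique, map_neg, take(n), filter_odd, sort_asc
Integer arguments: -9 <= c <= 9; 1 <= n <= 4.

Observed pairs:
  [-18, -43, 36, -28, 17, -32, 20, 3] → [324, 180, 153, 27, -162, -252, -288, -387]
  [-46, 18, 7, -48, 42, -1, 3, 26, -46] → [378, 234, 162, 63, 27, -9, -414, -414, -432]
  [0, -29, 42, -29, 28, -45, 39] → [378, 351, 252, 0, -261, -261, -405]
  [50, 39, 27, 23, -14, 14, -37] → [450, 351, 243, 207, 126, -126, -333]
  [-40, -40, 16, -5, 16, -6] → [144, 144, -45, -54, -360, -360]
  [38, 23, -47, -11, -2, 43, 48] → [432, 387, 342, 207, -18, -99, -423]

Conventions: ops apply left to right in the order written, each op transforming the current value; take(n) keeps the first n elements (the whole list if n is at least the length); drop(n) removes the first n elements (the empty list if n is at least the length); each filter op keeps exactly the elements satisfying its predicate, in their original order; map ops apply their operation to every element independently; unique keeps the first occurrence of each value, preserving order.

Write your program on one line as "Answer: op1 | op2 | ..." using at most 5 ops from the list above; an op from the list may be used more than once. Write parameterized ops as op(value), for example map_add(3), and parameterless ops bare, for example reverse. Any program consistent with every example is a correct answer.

sort_asc | map_mul(-9) | map_neg | sort_desc

Check, running the answer program on each example:
  [-18, -43, 36, -28, 17, -32, 20, 3] -> [-43, -32, -28, -18, 3, 17, 20, 36] -> [387, 288, 252, 162, -27, -153, -180, -324] -> [-387, -288, -252, -162, 27, 153, 180, 324] -> [324, 180, 153, 27, -162, -252, -288, -387]
  [-46, 18, 7, -48, 42, -1, 3, 26, -46] -> [-48, -46, -46, -1, 3, 7, 18, 26, 42] -> [432, 414, 414, 9, -27, -63, -162, -234, -378] -> [-432, -414, -414, -9, 27, 63, 162, 234, 378] -> [378, 234, 162, 63, 27, -9, -414, -414, -432]
  [0, -29, 42, -29, 28, -45, 39] -> [-45, -29, -29, 0, 28, 39, 42] -> [405, 261, 261, 0, -252, -351, -378] -> [-405, -261, -261, 0, 252, 351, 378] -> [378, 351, 252, 0, -261, -261, -405]
  [50, 39, 27, 23, -14, 14, -37] -> [-37, -14, 14, 23, 27, 39, 50] -> [333, 126, -126, -207, -243, -351, -450] -> [-333, -126, 126, 207, 243, 351, 450] -> [450, 351, 243, 207, 126, -126, -333]
  [-40, -40, 16, -5, 16, -6] -> [-40, -40, -6, -5, 16, 16] -> [360, 360, 54, 45, -144, -144] -> [-360, -360, -54, -45, 144, 144] -> [144, 144, -45, -54, -360, -360]
  [38, 23, -47, -11, -2, 43, 48] -> [-47, -11, -2, 23, 38, 43, 48] -> [423, 99, 18, -207, -342, -387, -432] -> [-423, -99, -18, 207, 342, 387, 432] -> [432, 387, 342, 207, -18, -99, -423]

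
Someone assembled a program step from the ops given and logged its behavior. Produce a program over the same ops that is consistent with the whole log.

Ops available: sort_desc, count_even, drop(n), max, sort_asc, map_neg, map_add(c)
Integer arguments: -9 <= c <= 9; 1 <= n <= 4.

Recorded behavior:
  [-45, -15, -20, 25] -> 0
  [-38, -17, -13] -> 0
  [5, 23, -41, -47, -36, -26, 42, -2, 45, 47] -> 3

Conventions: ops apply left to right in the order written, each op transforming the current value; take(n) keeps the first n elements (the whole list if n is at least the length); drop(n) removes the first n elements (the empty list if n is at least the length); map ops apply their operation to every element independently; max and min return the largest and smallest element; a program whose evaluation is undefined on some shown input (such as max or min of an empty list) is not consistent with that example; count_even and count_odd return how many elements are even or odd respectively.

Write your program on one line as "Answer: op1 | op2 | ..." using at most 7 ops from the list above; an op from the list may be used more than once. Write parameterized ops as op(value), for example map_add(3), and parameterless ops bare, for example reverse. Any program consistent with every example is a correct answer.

map_add(8) | map_add(2) | drop(4) | map_add(-2) | drop(1) | count_even

Check, running the answer program on each example:
  [-45, -15, -20, 25] -> [-37, -7, -12, 33] -> [-35, -5, -10, 35] -> [] -> [] -> [] -> 0
  [-38, -17, -13] -> [-30, -9, -5] -> [-28, -7, -3] -> [] -> [] -> [] -> 0
  [5, 23, -41, -47, -36, -26, 42, -2, 45, 47] -> [13, 31, -33, -39, -28, -18, 50, 6, 53, 55] -> [15, 33, -31, -37, -26, -16, 52, 8, 55, 57] -> [-26, -16, 52, 8, 55, 57] -> [-28, -18, 50, 6, 53, 55] -> [-18, 50, 6, 53, 55] -> 3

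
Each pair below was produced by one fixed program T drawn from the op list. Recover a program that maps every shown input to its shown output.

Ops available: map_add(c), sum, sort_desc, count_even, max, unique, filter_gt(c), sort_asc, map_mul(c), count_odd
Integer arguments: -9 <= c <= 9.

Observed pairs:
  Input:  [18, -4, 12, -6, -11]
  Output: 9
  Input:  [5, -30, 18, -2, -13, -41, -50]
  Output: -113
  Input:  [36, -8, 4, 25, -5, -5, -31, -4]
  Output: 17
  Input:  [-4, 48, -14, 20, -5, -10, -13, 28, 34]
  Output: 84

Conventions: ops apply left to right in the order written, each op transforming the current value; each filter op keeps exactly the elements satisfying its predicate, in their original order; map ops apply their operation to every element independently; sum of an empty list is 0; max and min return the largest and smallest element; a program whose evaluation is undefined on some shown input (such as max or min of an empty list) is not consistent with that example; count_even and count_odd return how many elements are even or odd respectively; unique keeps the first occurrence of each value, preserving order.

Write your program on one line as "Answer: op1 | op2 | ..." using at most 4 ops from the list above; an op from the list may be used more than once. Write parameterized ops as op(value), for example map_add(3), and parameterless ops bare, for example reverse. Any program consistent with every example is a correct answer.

sort_asc | unique | sort_desc | sum

Check, running the answer program on each example:
  [18, -4, 12, -6, -11] -> [-11, -6, -4, 12, 18] -> [-11, -6, -4, 12, 18] -> [18, 12, -4, -6, -11] -> 9
  [5, -30, 18, -2, -13, -41, -50] -> [-50, -41, -30, -13, -2, 5, 18] -> [-50, -41, -30, -13, -2, 5, 18] -> [18, 5, -2, -13, -30, -41, -50] -> -113
  [36, -8, 4, 25, -5, -5, -31, -4] -> [-31, -8, -5, -5, -4, 4, 25, 36] -> [-31, -8, -5, -4, 4, 25, 36] -> [36, 25, 4, -4, -5, -8, -31] -> 17
  [-4, 48, -14, 20, -5, -10, -13, 28, 34] -> [-14, -13, -10, -5, -4, 20, 28, 34, 48] -> [-14, -13, -10, -5, -4, 20, 28, 34, 48] -> [48, 34, 28, 20, -4, -5, -10, -13, -14] -> 84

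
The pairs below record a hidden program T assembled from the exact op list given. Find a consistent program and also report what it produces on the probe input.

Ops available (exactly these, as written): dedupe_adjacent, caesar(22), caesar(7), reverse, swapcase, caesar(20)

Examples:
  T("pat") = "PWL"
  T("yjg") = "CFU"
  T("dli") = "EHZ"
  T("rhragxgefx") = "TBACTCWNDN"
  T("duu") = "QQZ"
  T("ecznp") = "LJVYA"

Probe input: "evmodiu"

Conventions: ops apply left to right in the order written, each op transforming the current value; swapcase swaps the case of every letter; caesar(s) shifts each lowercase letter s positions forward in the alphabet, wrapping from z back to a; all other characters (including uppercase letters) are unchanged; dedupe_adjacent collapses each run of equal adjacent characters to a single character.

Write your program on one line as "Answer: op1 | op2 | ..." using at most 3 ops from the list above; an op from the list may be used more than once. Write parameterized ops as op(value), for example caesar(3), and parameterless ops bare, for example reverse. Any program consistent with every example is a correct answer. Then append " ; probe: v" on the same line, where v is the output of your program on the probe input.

caesar(22) | swapcase | reverse ; probe: "QEZKIRA"

Check, running the answer program on each example:
  "pat" -> "lwp" -> "LWP" -> "PWL"
  "yjg" -> "ufc" -> "UFC" -> "CFU"
  "dli" -> "zhe" -> "ZHE" -> "EHZ"
  "rhragxgefx" -> "ndnwctcabt" -> "NDNWCTCABT" -> "TBACTCWNDN"
  "duu" -> "zqq" -> "ZQQ" -> "QQZ"
  "ecznp" -> "ayvjl" -> "AYVJL" -> "LJVYA"
  probe: "evmodiu" -> "arikzeq" -> "ARIKZEQ" -> "QEZKIRA"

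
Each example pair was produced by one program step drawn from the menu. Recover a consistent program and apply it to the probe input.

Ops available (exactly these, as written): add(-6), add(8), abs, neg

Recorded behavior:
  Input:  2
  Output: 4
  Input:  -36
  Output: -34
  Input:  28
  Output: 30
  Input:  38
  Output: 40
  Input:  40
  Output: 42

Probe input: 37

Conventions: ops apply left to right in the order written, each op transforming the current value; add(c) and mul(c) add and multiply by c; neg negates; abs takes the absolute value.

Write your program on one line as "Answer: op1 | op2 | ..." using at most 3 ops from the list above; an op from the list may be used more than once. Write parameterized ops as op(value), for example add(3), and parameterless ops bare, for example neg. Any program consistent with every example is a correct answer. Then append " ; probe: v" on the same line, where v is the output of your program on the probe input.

add(-6) | add(8) ; probe: 39

Check, running the answer program on each example:
  2 -> -4 -> 4
  -36 -> -42 -> -34
  28 -> 22 -> 30
  38 -> 32 -> 40
  40 -> 34 -> 42
  probe: 37 -> 31 -> 39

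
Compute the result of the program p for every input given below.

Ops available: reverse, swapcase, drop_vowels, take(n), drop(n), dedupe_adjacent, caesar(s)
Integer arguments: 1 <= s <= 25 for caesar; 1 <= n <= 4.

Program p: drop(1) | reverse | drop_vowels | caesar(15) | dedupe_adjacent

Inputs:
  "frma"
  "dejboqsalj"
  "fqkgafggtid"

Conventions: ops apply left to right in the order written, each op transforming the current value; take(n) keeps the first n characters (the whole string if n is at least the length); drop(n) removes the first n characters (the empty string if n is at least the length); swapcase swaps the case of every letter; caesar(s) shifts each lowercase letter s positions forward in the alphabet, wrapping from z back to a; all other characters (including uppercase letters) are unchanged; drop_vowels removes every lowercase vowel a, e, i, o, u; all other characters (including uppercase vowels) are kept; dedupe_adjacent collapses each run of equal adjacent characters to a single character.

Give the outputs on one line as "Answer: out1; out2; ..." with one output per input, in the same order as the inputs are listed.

Execution, op by op:
  "frma" -> "rma" -> "amr" -> "mr" -> "bg" -> "bg"
  "dejboqsalj" -> "ejboqsalj" -> "jlasqobje" -> "jlsqbj" -> "yahfqy" -> "yahfqy"
  "fqkgafggtid" -> "qkgafggtid" -> "ditggfagkq" -> "dtggfgkq" -> "sivvuvzf" -> "sivuvzf"

"bg"; "yahfqy"; "sivuvzf"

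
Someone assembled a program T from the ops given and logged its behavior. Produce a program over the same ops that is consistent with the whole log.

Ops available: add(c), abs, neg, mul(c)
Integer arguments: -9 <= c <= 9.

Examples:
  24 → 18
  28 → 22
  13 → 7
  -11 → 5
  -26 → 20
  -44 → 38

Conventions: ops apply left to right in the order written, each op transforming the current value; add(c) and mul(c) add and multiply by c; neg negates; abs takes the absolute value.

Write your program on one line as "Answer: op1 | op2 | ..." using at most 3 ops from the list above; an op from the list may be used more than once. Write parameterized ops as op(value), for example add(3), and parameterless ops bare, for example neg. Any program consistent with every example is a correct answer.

abs | add(-6)

Check, running the answer program on each example:
  24 -> 24 -> 18
  28 -> 28 -> 22
  13 -> 13 -> 7
  -11 -> 11 -> 5
  -26 -> 26 -> 20
  -44 -> 44 -> 38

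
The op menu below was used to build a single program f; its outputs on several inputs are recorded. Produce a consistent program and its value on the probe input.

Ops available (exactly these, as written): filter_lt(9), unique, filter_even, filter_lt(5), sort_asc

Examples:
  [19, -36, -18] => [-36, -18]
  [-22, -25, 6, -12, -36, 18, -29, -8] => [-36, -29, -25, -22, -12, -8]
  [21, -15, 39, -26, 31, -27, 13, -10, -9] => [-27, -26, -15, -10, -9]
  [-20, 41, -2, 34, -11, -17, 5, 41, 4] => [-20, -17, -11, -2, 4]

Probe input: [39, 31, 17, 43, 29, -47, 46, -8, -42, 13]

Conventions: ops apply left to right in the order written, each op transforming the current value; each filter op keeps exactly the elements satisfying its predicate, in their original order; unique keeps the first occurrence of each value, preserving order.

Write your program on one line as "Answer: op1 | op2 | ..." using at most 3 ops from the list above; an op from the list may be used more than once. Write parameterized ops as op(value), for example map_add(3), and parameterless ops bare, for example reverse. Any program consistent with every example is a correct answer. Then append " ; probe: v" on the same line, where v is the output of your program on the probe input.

sort_asc | filter_lt(9) | filter_lt(5) ; probe: [-47, -42, -8]

Check, running the answer program on each example:
  [19, -36, -18] -> [-36, -18, 19] -> [-36, -18] -> [-36, -18]
  [-22, -25, 6, -12, -36, 18, -29, -8] -> [-36, -29, -25, -22, -12, -8, 6, 18] -> [-36, -29, -25, -22, -12, -8, 6] -> [-36, -29, -25, -22, -12, -8]
  [21, -15, 39, -26, 31, -27, 13, -10, -9] -> [-27, -26, -15, -10, -9, 13, 21, 31, 39] -> [-27, -26, -15, -10, -9] -> [-27, -26, -15, -10, -9]
  [-20, 41, -2, 34, -11, -17, 5, 41, 4] -> [-20, -17, -11, -2, 4, 5, 34, 41, 41] -> [-20, -17, -11, -2, 4, 5] -> [-20, -17, -11, -2, 4]
  probe: [39, 31, 17, 43, 29, -47, 46, -8, -42, 13] -> [-47, -42, -8, 13, 17, 29, 31, 39, 43, 46] -> [-47, -42, -8] -> [-47, -42, -8]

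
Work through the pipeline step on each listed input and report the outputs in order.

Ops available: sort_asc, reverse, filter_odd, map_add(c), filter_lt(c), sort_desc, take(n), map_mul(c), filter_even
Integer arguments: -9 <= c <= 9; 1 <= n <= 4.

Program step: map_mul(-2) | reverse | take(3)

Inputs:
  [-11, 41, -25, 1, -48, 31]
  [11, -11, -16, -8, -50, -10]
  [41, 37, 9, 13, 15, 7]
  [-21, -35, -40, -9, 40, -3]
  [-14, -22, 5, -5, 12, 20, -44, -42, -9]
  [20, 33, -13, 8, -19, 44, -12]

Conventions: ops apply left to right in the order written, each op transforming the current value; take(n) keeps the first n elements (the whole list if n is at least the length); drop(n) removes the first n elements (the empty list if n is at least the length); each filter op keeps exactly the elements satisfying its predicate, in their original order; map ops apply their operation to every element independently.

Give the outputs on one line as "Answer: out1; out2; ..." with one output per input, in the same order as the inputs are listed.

[-62, 96, -2]; [20, 100, 16]; [-14, -30, -26]; [6, -80, 18]; [18, 84, 88]; [24, -88, 38]

Execution, op by op:
  [-11, 41, -25, 1, -48, 31] -> [22, -82, 50, -2, 96, -62] -> [-62, 96, -2, 50, -82, 22] -> [-62, 96, -2]
  [11, -11, -16, -8, -50, -10] -> [-22, 22, 32, 16, 100, 20] -> [20, 100, 16, 32, 22, -22] -> [20, 100, 16]
  [41, 37, 9, 13, 15, 7] -> [-82, -74, -18, -26, -30, -14] -> [-14, -30, -26, -18, -74, -82] -> [-14, -30, -26]
  [-21, -35, -40, -9, 40, -3] -> [42, 70, 80, 18, -80, 6] -> [6, -80, 18, 80, 70, 42] -> [6, -80, 18]
  [-14, -22, 5, -5, 12, 20, -44, -42, -9] -> [28, 44, -10, 10, -24, -40, 88, 84, 18] -> [18, 84, 88, -40, -24, 10, -10, 44, 28] -> [18, 84, 88]
  [20, 33, -13, 8, -19, 44, -12] -> [-40, -66, 26, -16, 38, -88, 24] -> [24, -88, 38, -16, 26, -66, -40] -> [24, -88, 38]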